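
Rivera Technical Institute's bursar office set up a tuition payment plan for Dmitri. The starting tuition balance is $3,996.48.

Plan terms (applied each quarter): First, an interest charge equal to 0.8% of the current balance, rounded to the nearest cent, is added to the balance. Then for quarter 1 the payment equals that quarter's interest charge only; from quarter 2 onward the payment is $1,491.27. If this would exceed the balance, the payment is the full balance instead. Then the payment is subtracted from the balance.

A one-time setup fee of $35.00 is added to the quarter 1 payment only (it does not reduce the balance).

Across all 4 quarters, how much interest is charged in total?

Quarter 1: opening $3,996.48; interest $31.97 → $4,028.45; payment $31.97 (+ $35.00 fee); balance $3,996.48
Quarter 2: opening $3,996.48; interest $31.97 → $4,028.45; payment $1,491.27; balance $2,537.18
Quarter 3: opening $2,537.18; interest $20.30 → $2,557.48; payment $1,491.27; balance $1,066.21
Quarter 4: opening $1,066.21; interest $8.53 → $1,074.74; payment $1,074.74; balance $0.00
Total interest: $31.97 + $31.97 + $20.30 + $8.53 = $92.77

$92.77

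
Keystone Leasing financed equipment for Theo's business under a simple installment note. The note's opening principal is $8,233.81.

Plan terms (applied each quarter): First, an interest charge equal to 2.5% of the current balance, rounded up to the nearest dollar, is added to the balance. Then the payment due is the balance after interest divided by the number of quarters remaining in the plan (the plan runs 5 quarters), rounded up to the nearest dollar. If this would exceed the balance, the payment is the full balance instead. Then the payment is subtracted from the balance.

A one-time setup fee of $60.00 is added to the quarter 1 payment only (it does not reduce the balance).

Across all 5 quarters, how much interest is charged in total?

$640.00

Quarter 1: opening $8,233.81; interest $206.00 → $8,439.81; payment $1,688.00 (+ $60.00 fee); balance $6,751.81
Quarter 2: opening $6,751.81; interest $169.00 → $6,920.81; payment $1,731.00; balance $5,189.81
Quarter 3: opening $5,189.81; interest $130.00 → $5,319.81; payment $1,774.00; balance $3,545.81
Quarter 4: opening $3,545.81; interest $89.00 → $3,634.81; payment $1,818.00; balance $1,816.81
Quarter 5: opening $1,816.81; interest $46.00 → $1,862.81; payment $1,862.81; balance $0.00
Total interest: $206.00 + $169.00 + $130.00 + $89.00 + $46.00 = $640.00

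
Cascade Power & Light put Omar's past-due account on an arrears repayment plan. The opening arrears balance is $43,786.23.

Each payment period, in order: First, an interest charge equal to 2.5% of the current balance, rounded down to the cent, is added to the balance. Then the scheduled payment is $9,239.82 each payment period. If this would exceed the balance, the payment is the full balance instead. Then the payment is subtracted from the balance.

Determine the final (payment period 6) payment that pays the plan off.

Payment period 1: opening $43,786.23; interest $1,094.65 → $44,880.88; payment $9,239.82; balance $35,641.06
Payment period 2: opening $35,641.06; interest $891.02 → $36,532.08; payment $9,239.82; balance $27,292.26
Payment period 3: opening $27,292.26; interest $682.30 → $27,974.56; payment $9,239.82; balance $18,734.74
Payment period 4: opening $18,734.74; interest $468.36 → $19,203.10; payment $9,239.82; balance $9,963.28
Payment period 5: opening $9,963.28; interest $249.08 → $10,212.36; payment $9,239.82; balance $972.54
Payment period 6: opening $972.54; interest $24.31 → $996.85; payment $996.85; balance $0.00

$996.85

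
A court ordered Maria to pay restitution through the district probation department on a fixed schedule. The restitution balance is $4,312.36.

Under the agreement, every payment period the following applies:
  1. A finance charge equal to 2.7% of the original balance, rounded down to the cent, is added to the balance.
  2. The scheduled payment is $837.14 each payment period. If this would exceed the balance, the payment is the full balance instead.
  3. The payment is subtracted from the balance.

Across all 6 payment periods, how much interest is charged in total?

Payment period 1: opening $4,312.36; interest $116.43 → $4,428.79; payment $837.14; balance $3,591.65
Payment period 2: opening $3,591.65; interest $116.43 → $3,708.08; payment $837.14; balance $2,870.94
Payment period 3: opening $2,870.94; interest $116.43 → $2,987.37; payment $837.14; balance $2,150.23
Payment period 4: opening $2,150.23; interest $116.43 → $2,266.66; payment $837.14; balance $1,429.52
Payment period 5: opening $1,429.52; interest $116.43 → $1,545.95; payment $837.14; balance $708.81
Payment period 6: opening $708.81; interest $116.43 → $825.24; payment $825.24; balance $0.00
Total interest: $116.43 + $116.43 + $116.43 + $116.43 + $116.43 + $116.43 = $698.58

$698.58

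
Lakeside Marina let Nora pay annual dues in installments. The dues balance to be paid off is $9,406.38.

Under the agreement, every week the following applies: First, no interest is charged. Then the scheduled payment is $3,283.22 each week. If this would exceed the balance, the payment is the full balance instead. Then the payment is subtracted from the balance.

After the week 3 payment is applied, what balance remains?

$0.00

Week 1: $9,406.38 − $3,283.22 → $6,123.16
Week 2: $6,123.16 − $3,283.22 → $2,839.94
Week 3: $2,839.94 − $2,839.94 → $0.00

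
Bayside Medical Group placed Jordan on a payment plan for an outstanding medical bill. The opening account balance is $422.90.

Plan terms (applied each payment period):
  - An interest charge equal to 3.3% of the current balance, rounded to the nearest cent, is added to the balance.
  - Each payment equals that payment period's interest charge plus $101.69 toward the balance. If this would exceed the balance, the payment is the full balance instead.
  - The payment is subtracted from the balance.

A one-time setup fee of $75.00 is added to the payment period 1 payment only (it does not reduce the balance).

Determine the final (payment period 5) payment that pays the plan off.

$16.67

Payment period 1: $422.90 +$13.96 interest = $436.86; pay $115.65 (+ $75.00 fee) → $321.21
Payment period 2: $321.21 +$10.60 interest = $331.81; pay $112.29 → $219.52
Payment period 3: $219.52 +$7.24 interest = $226.76; pay $108.93 → $117.83
Payment period 4: $117.83 +$3.89 interest = $121.72; pay $105.58 → $16.14
Payment period 5: $16.14 +$0.53 interest = $16.67; pay $16.67 → $0.00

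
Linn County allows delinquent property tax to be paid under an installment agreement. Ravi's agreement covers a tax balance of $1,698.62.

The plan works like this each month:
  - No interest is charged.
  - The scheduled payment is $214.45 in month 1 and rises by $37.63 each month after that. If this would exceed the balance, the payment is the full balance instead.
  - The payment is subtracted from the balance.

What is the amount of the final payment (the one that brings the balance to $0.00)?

$250.07

# | Opening | Payment | End bal
1 | $1,698.62 | $214.45 | $1,484.17
2 | $1,484.17 | $252.08 | $1,232.09
3 | $1,232.09 | $289.71 | $942.38
4 | $942.38 | $327.34 | $615.04
5 | $615.04 | $364.97 | $250.07
6 | $250.07 | $250.07 | $0.00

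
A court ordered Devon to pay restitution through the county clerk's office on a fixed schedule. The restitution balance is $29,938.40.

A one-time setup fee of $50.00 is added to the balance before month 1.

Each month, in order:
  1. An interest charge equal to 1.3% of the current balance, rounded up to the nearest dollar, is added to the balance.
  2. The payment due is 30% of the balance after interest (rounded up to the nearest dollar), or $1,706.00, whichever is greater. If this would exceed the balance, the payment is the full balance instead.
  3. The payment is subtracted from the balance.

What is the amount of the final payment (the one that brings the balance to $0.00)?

Month 1: opening $29,988.40; interest $390.00 → $30,378.40; payment $9,114.00; balance $21,264.40
Month 2: opening $21,264.40; interest $277.00 → $21,541.40; payment $6,463.00; balance $15,078.40
Month 3: opening $15,078.40; interest $197.00 → $15,275.40; payment $4,583.00; balance $10,692.40
Month 4: opening $10,692.40; interest $140.00 → $10,832.40; payment $3,250.00; balance $7,582.40
Month 5: opening $7,582.40; interest $99.00 → $7,681.40; payment $2,305.00; balance $5,376.40
Month 6: opening $5,376.40; interest $70.00 → $5,446.40; payment $1,706.00; balance $3,740.40
Month 7: opening $3,740.40; interest $49.00 → $3,789.40; payment $1,706.00; balance $2,083.40
Month 8: opening $2,083.40; interest $28.00 → $2,111.40; payment $1,706.00; balance $405.40
Month 9: opening $405.40; interest $6.00 → $411.40; payment $411.40; balance $0.00

$411.40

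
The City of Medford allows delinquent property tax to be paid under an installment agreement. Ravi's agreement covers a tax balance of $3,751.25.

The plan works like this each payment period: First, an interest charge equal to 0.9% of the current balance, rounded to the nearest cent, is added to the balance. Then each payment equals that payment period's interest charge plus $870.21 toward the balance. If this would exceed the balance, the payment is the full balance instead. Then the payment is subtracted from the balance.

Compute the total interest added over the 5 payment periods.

Payment period 1: $3,751.25 +$33.76 interest = $3,785.01; pay $903.97 → $2,881.04
Payment period 2: $2,881.04 +$25.93 interest = $2,906.97; pay $896.14 → $2,010.83
Payment period 3: $2,010.83 +$18.10 interest = $2,028.93; pay $888.31 → $1,140.62
Payment period 4: $1,140.62 +$10.27 interest = $1,150.89; pay $880.48 → $270.41
Payment period 5: $270.41 +$2.43 interest = $272.84; pay $272.84 → $0.00
Total interest: $33.76 + $25.93 + $18.10 + $10.27 + $2.43 = $90.49

$90.49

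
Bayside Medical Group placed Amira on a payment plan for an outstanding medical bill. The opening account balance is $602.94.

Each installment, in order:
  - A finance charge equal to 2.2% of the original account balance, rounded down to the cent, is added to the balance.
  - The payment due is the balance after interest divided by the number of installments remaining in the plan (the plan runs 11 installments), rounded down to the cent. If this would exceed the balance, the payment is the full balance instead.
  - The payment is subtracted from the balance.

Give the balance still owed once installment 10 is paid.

Installment 1: opening $602.94; interest $13.26 → $616.20; payment $56.01; balance $560.19
Installment 2: opening $560.19; interest $13.26 → $573.45; payment $57.34; balance $516.11
Installment 3: opening $516.11; interest $13.26 → $529.37; payment $58.81; balance $470.56
Installment 4: opening $470.56; interest $13.26 → $483.82; payment $60.47; balance $423.35
Installment 5: opening $423.35; interest $13.26 → $436.61; payment $62.37; balance $374.24
Installment 6: opening $374.24; interest $13.26 → $387.50; payment $64.58; balance $322.92
Installment 7: opening $322.92; interest $13.26 → $336.18; payment $67.23; balance $268.95
Installment 8: opening $268.95; interest $13.26 → $282.21; payment $70.55; balance $211.66
Installment 9: opening $211.66; interest $13.26 → $224.92; payment $74.97; balance $149.95
Installment 10: opening $149.95; interest $13.26 → $163.21; payment $81.60; balance $81.61

$81.61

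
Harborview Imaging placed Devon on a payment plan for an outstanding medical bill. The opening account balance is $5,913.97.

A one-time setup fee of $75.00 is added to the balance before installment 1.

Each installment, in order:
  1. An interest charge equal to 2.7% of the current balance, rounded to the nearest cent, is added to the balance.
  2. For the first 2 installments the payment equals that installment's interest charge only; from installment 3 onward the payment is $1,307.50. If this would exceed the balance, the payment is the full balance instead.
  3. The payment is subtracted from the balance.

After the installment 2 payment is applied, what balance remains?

Installment 1: $5,988.97 +$161.70 interest = $6,150.67; pay $161.70 → $5,988.97
Installment 2: $5,988.97 +$161.70 interest = $6,150.67; pay $161.70 → $5,988.97

$5,988.97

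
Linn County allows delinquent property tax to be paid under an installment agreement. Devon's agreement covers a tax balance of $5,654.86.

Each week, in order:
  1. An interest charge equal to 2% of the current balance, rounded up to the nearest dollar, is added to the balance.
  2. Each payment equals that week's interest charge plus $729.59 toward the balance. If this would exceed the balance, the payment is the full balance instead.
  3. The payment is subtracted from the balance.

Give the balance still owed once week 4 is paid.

$2,736.50

Week 1: opening $5,654.86; interest $114.00 → $5,768.86; payment $843.59; balance $4,925.27
Week 2: opening $4,925.27; interest $99.00 → $5,024.27; payment $828.59; balance $4,195.68
Week 3: opening $4,195.68; interest $84.00 → $4,279.68; payment $813.59; balance $3,466.09
Week 4: opening $3,466.09; interest $70.00 → $3,536.09; payment $799.59; balance $2,736.50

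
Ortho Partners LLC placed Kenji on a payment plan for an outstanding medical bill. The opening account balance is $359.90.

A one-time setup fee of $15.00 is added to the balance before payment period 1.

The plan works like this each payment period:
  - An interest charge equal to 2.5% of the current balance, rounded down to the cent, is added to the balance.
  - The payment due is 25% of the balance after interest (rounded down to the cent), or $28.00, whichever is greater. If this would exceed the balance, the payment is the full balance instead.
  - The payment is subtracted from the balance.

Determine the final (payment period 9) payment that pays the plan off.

$22.80

Payment period 1: opening $374.90; interest $9.37 → $384.27; payment $96.06; balance $288.21
Payment period 2: opening $288.21; interest $7.20 → $295.41; payment $73.85; balance $221.56
Payment period 3: opening $221.56; interest $5.53 → $227.09; payment $56.77; balance $170.32
Payment period 4: opening $170.32; interest $4.25 → $174.57; payment $43.64; balance $130.93
Payment period 5: opening $130.93; interest $3.27 → $134.20; payment $33.55; balance $100.65
Payment period 6: opening $100.65; interest $2.51 → $103.16; payment $28.00; balance $75.16
Payment period 7: opening $75.16; interest $1.87 → $77.03; payment $28.00; balance $49.03
Payment period 8: opening $49.03; interest $1.22 → $50.25; payment $28.00; balance $22.25
Payment period 9: opening $22.25; interest $0.55 → $22.80; payment $22.80; balance $0.00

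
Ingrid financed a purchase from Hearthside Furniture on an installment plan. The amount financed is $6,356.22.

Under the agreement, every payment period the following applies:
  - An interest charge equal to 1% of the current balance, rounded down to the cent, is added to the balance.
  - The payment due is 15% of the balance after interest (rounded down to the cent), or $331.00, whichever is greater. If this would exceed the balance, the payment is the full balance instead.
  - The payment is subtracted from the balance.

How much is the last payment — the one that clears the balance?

Payment period 1: opening $6,356.22; interest $63.56 → $6,419.78; payment $962.96; balance $5,456.82
Payment period 2: opening $5,456.82; interest $54.56 → $5,511.38; payment $826.70; balance $4,684.68
Payment period 3: opening $4,684.68; interest $46.84 → $4,731.52; payment $709.72; balance $4,021.80
Payment period 4: opening $4,021.80; interest $40.21 → $4,062.01; payment $609.30; balance $3,452.71
Payment period 5: opening $3,452.71; interest $34.52 → $3,487.23; payment $523.08; balance $2,964.15
Payment period 6: opening $2,964.15; interest $29.64 → $2,993.79; payment $449.06; balance $2,544.73
Payment period 7: opening $2,544.73; interest $25.44 → $2,570.17; payment $385.52; balance $2,184.65
Payment period 8: opening $2,184.65; interest $21.84 → $2,206.49; payment $331.00; balance $1,875.49
Payment period 9: opening $1,875.49; interest $18.75 → $1,894.24; payment $331.00; balance $1,563.24
Payment period 10: opening $1,563.24; interest $15.63 → $1,578.87; payment $331.00; balance $1,247.87
Payment period 11: opening $1,247.87; interest $12.47 → $1,260.34; payment $331.00; balance $929.34
Payment period 12: opening $929.34; interest $9.29 → $938.63; payment $331.00; balance $607.63
Payment period 13: opening $607.63; interest $6.07 → $613.70; payment $331.00; balance $282.70
Payment period 14: opening $282.70; interest $2.82 → $285.52; payment $285.52; balance $0.00

$285.52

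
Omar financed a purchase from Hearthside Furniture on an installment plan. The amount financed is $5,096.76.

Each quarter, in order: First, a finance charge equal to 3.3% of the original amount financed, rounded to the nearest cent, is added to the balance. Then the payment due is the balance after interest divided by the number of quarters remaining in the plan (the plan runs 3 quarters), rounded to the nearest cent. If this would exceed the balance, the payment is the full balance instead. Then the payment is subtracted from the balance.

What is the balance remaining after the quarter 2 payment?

Quarter 1: opening $5,096.76; interest $168.19 → $5,264.95; payment $1,754.98; balance $3,509.97
Quarter 2: opening $3,509.97; interest $168.19 → $3,678.16; payment $1,839.08; balance $1,839.08

$1,839.08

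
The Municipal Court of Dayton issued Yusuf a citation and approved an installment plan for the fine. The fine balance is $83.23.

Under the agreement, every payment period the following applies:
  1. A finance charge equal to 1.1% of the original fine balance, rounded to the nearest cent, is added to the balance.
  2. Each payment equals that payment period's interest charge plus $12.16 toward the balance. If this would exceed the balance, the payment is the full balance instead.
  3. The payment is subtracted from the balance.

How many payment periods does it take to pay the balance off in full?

Payment period 1: $83.23 +$0.92 interest = $84.15; pay $13.08 → $71.07
Payment period 2: $71.07 +$0.92 interest = $71.99; pay $13.08 → $58.91
Payment period 3: $58.91 +$0.92 interest = $59.83; pay $13.08 → $46.75
Payment period 4: $46.75 +$0.92 interest = $47.67; pay $13.08 → $34.59
Payment period 5: $34.59 +$0.92 interest = $35.51; pay $13.08 → $22.43
Payment period 6: $22.43 +$0.92 interest = $23.35; pay $13.08 → $10.27
Payment period 7: $10.27 +$0.92 interest = $11.19; pay $11.19 → $0.00
Balance reaches $0.00 in payment period 7.

7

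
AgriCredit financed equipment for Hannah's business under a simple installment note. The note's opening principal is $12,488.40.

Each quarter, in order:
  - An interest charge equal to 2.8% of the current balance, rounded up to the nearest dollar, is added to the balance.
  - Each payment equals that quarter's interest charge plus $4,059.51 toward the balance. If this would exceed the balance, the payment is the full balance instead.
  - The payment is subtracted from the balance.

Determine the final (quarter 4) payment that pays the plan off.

Quarter 1: opening $12,488.40; interest $350.00 → $12,838.40; payment $4,409.51; balance $8,428.89
Quarter 2: opening $8,428.89; interest $237.00 → $8,665.89; payment $4,296.51; balance $4,369.38
Quarter 3: opening $4,369.38; interest $123.00 → $4,492.38; payment $4,182.51; balance $309.87
Quarter 4: opening $309.87; interest $9.00 → $318.87; payment $318.87; balance $0.00

$318.87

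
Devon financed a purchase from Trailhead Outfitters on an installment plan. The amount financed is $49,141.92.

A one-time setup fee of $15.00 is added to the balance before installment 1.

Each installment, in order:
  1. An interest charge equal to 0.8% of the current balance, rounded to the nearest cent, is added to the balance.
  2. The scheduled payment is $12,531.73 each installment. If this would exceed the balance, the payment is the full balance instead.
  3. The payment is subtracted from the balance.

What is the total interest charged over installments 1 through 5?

Installment 1: $49,156.92 +$393.26 interest = $49,550.18; pay $12,531.73 → $37,018.45
Installment 2: $37,018.45 +$296.15 interest = $37,314.60; pay $12,531.73 → $24,782.87
Installment 3: $24,782.87 +$198.26 interest = $24,981.13; pay $12,531.73 → $12,449.40
Installment 4: $12,449.40 +$99.60 interest = $12,549.00; pay $12,531.73 → $17.27
Installment 5: $17.27 +$0.14 interest = $17.41; pay $17.41 → $0.00
Total interest: $393.26 + $296.15 + $198.26 + $99.60 + $0.14 = $987.41

$987.41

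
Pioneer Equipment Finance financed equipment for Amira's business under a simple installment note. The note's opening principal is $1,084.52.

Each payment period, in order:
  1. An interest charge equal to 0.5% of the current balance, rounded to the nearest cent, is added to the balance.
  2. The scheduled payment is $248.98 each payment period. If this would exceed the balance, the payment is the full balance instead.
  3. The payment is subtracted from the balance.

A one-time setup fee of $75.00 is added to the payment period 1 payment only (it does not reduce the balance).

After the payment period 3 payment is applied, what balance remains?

$350.18

Payment period 1: opening $1,084.52; interest $5.42 → $1,089.94; payment $248.98 (+ $75.00 fee); balance $840.96
Payment period 2: opening $840.96; interest $4.20 → $845.16; payment $248.98; balance $596.18
Payment period 3: opening $596.18; interest $2.98 → $599.16; payment $248.98; balance $350.18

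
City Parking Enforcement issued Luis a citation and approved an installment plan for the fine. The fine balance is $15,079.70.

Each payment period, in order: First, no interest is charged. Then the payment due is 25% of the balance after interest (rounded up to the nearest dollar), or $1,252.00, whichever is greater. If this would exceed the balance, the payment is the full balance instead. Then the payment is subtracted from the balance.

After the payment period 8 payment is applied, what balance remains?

$0.00

Payment period 1: $15,079.70 − $3,770.00 → $11,309.70
Payment period 2: $11,309.70 − $2,828.00 → $8,481.70
Payment period 3: $8,481.70 − $2,121.00 → $6,360.70
Payment period 4: $6,360.70 − $1,591.00 → $4,769.70
Payment period 5: $4,769.70 − $1,252.00 → $3,517.70
Payment period 6: $3,517.70 − $1,252.00 → $2,265.70
Payment period 7: $2,265.70 − $1,252.00 → $1,013.70
Payment period 8: $1,013.70 − $1,013.70 → $0.00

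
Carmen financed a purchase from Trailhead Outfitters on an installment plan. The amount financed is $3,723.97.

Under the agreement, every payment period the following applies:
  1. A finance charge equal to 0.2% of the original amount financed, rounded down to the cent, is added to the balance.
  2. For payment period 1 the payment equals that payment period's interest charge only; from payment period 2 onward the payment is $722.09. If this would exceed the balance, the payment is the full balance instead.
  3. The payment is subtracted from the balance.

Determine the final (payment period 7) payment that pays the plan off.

$158.16

Payment period 1: $3,723.97 +$7.44 interest = $3,731.41; pay $7.44 → $3,723.97
Payment period 2: $3,723.97 +$7.44 interest = $3,731.41; pay $722.09 → $3,009.32
Payment period 3: $3,009.32 +$7.44 interest = $3,016.76; pay $722.09 → $2,294.67
Payment period 4: $2,294.67 +$7.44 interest = $2,302.11; pay $722.09 → $1,580.02
Payment period 5: $1,580.02 +$7.44 interest = $1,587.46; pay $722.09 → $865.37
Payment period 6: $865.37 +$7.44 interest = $872.81; pay $722.09 → $150.72
Payment period 7: $150.72 +$7.44 interest = $158.16; pay $158.16 → $0.00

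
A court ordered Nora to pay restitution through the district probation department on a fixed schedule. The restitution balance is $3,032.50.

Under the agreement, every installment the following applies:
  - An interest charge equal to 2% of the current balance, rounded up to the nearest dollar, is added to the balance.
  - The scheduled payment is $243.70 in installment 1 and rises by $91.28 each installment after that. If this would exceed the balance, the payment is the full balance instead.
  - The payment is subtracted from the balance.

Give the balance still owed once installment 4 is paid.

Installment 1: opening $3,032.50; interest $61.00 → $3,093.50; payment $243.70; balance $2,849.80
Installment 2: opening $2,849.80; interest $57.00 → $2,906.80; payment $334.98; balance $2,571.82
Installment 3: opening $2,571.82; interest $52.00 → $2,623.82; payment $426.26; balance $2,197.56
Installment 4: opening $2,197.56; interest $44.00 → $2,241.56; payment $517.54; balance $1,724.02

$1,724.02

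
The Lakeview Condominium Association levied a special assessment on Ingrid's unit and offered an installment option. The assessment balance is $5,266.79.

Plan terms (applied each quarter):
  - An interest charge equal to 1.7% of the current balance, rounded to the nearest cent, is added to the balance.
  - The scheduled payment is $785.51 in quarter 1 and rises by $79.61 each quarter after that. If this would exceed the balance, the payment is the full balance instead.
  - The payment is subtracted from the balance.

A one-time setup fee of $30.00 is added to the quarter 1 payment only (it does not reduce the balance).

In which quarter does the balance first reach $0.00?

6

Quarter 1: $5,266.79 +$89.54 interest = $5,356.33; pay $785.51 (+ $30.00 fee) → $4,570.82
Quarter 2: $4,570.82 +$77.70 interest = $4,648.52; pay $865.12 → $3,783.40
Quarter 3: $3,783.40 +$64.32 interest = $3,847.72; pay $944.73 → $2,902.99
Quarter 4: $2,902.99 +$49.35 interest = $2,952.34; pay $1,024.34 → $1,928.00
Quarter 5: $1,928.00 +$32.78 interest = $1,960.78; pay $1,103.95 → $856.83
Quarter 6: $856.83 +$14.57 interest = $871.40; pay $871.40 → $0.00
Balance reaches $0.00 in quarter 6.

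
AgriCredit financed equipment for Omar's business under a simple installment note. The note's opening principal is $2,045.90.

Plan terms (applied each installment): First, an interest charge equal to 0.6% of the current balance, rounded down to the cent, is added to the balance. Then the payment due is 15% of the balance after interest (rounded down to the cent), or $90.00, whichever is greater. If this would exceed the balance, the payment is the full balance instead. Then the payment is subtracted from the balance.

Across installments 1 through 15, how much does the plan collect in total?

# | Opening | Interest | Payment | End bal
1 | $2,045.90 | $12.27 | $308.72 | $1,749.45
2 | $1,749.45 | $10.49 | $263.99 | $1,495.95
3 | $1,495.95 | $8.97 | $225.73 | $1,279.19
4 | $1,279.19 | $7.67 | $193.02 | $1,093.84
5 | $1,093.84 | $6.56 | $165.06 | $935.34
6 | $935.34 | $5.61 | $141.14 | $799.81
7 | $799.81 | $4.79 | $120.69 | $683.91
8 | $683.91 | $4.10 | $103.20 | $584.81
9 | $584.81 | $3.50 | $90.00 | $498.31
10 | $498.31 | $2.98 | $90.00 | $411.29
11 | $411.29 | $2.46 | $90.00 | $323.75
12 | $323.75 | $1.94 | $90.00 | $235.69
13 | $235.69 | $1.41 | $90.00 | $147.10
14 | $147.10 | $0.88 | $90.00 | $57.98
15 | $57.98 | $0.34 | $58.32 | $0.00
Total paid: $2,119.87

$2,119.87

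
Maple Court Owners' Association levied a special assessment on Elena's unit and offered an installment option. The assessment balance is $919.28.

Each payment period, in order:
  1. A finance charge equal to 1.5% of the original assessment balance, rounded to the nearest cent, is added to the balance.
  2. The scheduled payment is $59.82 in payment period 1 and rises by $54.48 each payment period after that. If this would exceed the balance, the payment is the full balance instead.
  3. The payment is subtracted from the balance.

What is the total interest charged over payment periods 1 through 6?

Payment period 1: opening $919.28; interest $13.79 → $933.07; payment $59.82; balance $873.25
Payment period 2: opening $873.25; interest $13.79 → $887.04; payment $114.30; balance $772.74
Payment period 3: opening $772.74; interest $13.79 → $786.53; payment $168.78; balance $617.75
Payment period 4: opening $617.75; interest $13.79 → $631.54; payment $223.26; balance $408.28
Payment period 5: opening $408.28; interest $13.79 → $422.07; payment $277.74; balance $144.33
Payment period 6: opening $144.33; interest $13.79 → $158.12; payment $158.12; balance $0.00
Total interest: $13.79 + $13.79 + $13.79 + $13.79 + $13.79 + $13.79 = $82.74

$82.74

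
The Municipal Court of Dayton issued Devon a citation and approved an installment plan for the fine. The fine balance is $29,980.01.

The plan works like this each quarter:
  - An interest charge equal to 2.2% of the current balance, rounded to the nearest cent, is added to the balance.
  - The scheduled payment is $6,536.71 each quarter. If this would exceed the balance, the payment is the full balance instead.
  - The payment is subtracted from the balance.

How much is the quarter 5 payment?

Quarter 1: $29,980.01 +$659.56 interest = $30,639.57; pay $6,536.71 → $24,102.86
Quarter 2: $24,102.86 +$530.26 interest = $24,633.12; pay $6,536.71 → $18,096.41
Quarter 3: $18,096.41 +$398.12 interest = $18,494.53; pay $6,536.71 → $11,957.82
Quarter 4: $11,957.82 +$263.07 interest = $12,220.89; pay $6,536.71 → $5,684.18
Quarter 5: $5,684.18 +$125.05 interest = $5,809.23; pay $5,809.23 → $0.00

$5,809.23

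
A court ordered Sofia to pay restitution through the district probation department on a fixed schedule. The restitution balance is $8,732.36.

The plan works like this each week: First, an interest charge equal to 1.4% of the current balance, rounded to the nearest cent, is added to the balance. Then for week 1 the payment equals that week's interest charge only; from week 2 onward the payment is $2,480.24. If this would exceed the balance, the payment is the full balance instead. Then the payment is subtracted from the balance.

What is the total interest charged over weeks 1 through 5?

$411.33

Week 1: opening $8,732.36; interest $122.25 → $8,854.61; payment $122.25; balance $8,732.36
Week 2: opening $8,732.36; interest $122.25 → $8,854.61; payment $2,480.24; balance $6,374.37
Week 3: opening $6,374.37; interest $89.24 → $6,463.61; payment $2,480.24; balance $3,983.37
Week 4: opening $3,983.37; interest $55.77 → $4,039.14; payment $2,480.24; balance $1,558.90
Week 5: opening $1,558.90; interest $21.82 → $1,580.72; payment $1,580.72; balance $0.00
Total interest: $122.25 + $122.25 + $89.24 + $55.77 + $21.82 = $411.33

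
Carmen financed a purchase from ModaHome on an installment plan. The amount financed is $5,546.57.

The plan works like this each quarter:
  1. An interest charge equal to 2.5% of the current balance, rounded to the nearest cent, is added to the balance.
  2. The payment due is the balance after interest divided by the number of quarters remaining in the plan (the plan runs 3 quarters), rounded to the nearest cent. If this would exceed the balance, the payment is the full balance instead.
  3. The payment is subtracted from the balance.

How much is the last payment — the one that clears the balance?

$1,991.01

Quarter 1: $5,546.57 +$138.66 interest = $5,685.23; pay $1,895.08 → $3,790.15
Quarter 2: $3,790.15 +$94.75 interest = $3,884.90; pay $1,942.45 → $1,942.45
Quarter 3: $1,942.45 +$48.56 interest = $1,991.01; pay $1,991.01 → $0.00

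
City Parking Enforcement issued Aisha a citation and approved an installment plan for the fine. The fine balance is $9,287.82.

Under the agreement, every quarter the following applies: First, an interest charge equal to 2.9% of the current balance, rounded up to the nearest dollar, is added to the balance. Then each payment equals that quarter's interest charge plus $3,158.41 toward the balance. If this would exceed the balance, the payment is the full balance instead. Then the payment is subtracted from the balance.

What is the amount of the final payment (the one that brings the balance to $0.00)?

$3,058.00

# | Opening | Interest | Payment | End bal
1 | $9,287.82 | $270.00 | $3,428.41 | $6,129.41
2 | $6,129.41 | $178.00 | $3,336.41 | $2,971.00
3 | $2,971.00 | $87.00 | $3,058.00 | $0.00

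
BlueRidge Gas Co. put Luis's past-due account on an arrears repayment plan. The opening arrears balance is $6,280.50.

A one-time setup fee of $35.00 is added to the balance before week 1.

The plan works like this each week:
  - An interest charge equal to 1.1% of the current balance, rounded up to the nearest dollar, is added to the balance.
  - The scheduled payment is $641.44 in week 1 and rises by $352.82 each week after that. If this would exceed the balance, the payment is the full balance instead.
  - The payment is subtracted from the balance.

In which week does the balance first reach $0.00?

5

Week 1: opening $6,315.50; interest $70.00 → $6,385.50; payment $641.44; balance $5,744.06
Week 2: opening $5,744.06; interest $64.00 → $5,808.06; payment $994.26; balance $4,813.80
Week 3: opening $4,813.80; interest $53.00 → $4,866.80; payment $1,347.08; balance $3,519.72
Week 4: opening $3,519.72; interest $39.00 → $3,558.72; payment $1,699.90; balance $1,858.82
Week 5: opening $1,858.82; interest $21.00 → $1,879.82; payment $1,879.82; balance $0.00
Balance reaches $0.00 in week 5.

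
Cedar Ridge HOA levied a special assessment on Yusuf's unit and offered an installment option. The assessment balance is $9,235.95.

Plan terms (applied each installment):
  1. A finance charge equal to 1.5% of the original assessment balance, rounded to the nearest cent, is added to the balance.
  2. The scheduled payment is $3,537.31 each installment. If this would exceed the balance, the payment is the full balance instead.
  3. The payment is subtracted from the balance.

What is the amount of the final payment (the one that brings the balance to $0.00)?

Installment 1: $9,235.95 +$138.54 interest = $9,374.49; pay $3,537.31 → $5,837.18
Installment 2: $5,837.18 +$138.54 interest = $5,975.72; pay $3,537.31 → $2,438.41
Installment 3: $2,438.41 +$138.54 interest = $2,576.95; pay $2,576.95 → $0.00

$2,576.95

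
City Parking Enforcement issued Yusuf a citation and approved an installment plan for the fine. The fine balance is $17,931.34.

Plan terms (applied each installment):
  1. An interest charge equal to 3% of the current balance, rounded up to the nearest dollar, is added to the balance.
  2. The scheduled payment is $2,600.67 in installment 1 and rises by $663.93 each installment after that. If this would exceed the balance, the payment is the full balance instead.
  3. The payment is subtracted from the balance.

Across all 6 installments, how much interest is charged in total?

$1,858.00

Installment 1: opening $17,931.34; interest $538.00 → $18,469.34; payment $2,600.67; balance $15,868.67
Installment 2: opening $15,868.67; interest $477.00 → $16,345.67; payment $3,264.60; balance $13,081.07
Installment 3: opening $13,081.07; interest $393.00 → $13,474.07; payment $3,928.53; balance $9,545.54
Installment 4: opening $9,545.54; interest $287.00 → $9,832.54; payment $4,592.46; balance $5,240.08
Installment 5: opening $5,240.08; interest $158.00 → $5,398.08; payment $5,256.39; balance $141.69
Installment 6: opening $141.69; interest $5.00 → $146.69; payment $146.69; balance $0.00
Total interest: $538.00 + $477.00 + $393.00 + $287.00 + $158.00 + $5.00 = $1,858.00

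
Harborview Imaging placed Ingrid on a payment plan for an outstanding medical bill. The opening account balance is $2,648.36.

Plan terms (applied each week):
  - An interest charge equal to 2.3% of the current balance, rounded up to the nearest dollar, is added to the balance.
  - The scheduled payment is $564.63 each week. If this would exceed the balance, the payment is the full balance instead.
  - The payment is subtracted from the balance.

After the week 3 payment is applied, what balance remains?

# | Opening | Interest | Payment | End bal
1 | $2,648.36 | $61.00 | $564.63 | $2,144.73
2 | $2,144.73 | $50.00 | $564.63 | $1,630.10
3 | $1,630.10 | $38.00 | $564.63 | $1,103.47

$1,103.47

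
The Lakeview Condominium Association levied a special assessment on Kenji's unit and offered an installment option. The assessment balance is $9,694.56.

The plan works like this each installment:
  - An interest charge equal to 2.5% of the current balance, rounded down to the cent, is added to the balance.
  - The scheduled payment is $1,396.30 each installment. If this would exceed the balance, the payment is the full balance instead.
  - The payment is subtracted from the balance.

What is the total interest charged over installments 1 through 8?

# | Opening | Interest | Payment | End bal
1 | $9,694.56 | $242.36 | $1,396.30 | $8,540.62
2 | $8,540.62 | $213.51 | $1,396.30 | $7,357.83
3 | $7,357.83 | $183.94 | $1,396.30 | $6,145.47
4 | $6,145.47 | $153.63 | $1,396.30 | $4,902.80
5 | $4,902.80 | $122.57 | $1,396.30 | $3,629.07
6 | $3,629.07 | $90.72 | $1,396.30 | $2,323.49
7 | $2,323.49 | $58.08 | $1,396.30 | $985.27
8 | $985.27 | $24.63 | $1,009.90 | $0.00
Total interest: $242.36 + $213.51 + $183.94 + $153.63 + $122.57 + $90.72 + $58.08 + $24.63 = $1,089.44

$1,089.44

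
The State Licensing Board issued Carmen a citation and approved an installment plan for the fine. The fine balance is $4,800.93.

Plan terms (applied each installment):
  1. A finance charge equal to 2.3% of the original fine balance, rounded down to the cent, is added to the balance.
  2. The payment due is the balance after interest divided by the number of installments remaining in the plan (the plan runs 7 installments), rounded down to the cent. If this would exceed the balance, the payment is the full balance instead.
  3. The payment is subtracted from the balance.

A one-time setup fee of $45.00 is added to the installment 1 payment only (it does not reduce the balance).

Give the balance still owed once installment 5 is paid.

$1,613.05

Installment 1: opening $4,800.93; interest $110.42 → $4,911.35; payment $701.62 (+ $45.00 fee); balance $4,209.73
Installment 2: opening $4,209.73; interest $110.42 → $4,320.15; payment $720.02; balance $3,600.13
Installment 3: opening $3,600.13; interest $110.42 → $3,710.55; payment $742.11; balance $2,968.44
Installment 4: opening $2,968.44; interest $110.42 → $3,078.86; payment $769.71; balance $2,309.15
Installment 5: opening $2,309.15; interest $110.42 → $2,419.57; payment $806.52; balance $1,613.05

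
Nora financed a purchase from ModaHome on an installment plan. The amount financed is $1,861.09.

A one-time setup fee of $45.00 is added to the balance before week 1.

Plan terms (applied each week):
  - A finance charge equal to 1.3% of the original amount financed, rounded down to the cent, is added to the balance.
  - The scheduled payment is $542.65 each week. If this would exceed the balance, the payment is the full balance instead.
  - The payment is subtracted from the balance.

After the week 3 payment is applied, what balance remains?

Week 1: $1,906.09 +$24.19 interest = $1,930.28; pay $542.65 → $1,387.63
Week 2: $1,387.63 +$24.19 interest = $1,411.82; pay $542.65 → $869.17
Week 3: $869.17 +$24.19 interest = $893.36; pay $542.65 → $350.71

$350.71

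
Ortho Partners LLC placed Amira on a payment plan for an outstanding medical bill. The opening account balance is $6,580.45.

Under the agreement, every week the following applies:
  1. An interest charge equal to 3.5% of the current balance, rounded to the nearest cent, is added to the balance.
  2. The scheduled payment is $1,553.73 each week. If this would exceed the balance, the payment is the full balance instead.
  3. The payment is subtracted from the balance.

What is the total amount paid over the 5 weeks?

Week 1: $6,580.45 +$230.32 interest = $6,810.77; pay $1,553.73 → $5,257.04
Week 2: $5,257.04 +$184.00 interest = $5,441.04; pay $1,553.73 → $3,887.31
Week 3: $3,887.31 +$136.06 interest = $4,023.37; pay $1,553.73 → $2,469.64
Week 4: $2,469.64 +$86.44 interest = $2,556.08; pay $1,553.73 → $1,002.35
Week 5: $1,002.35 +$35.08 interest = $1,037.43; pay $1,037.43 → $0.00
Total paid: $7,252.35

$7,252.35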